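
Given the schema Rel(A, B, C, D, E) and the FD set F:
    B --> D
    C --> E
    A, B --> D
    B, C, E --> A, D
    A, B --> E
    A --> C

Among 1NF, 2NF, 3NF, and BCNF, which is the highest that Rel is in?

Candidate keys: {A, B}, {B, C}. Prime attributes: {A, B, C}.
For B --> D we have {B}⁺ = {B, D}; {B} is not a superkey, so BCNF fails.
B --> D has non-prime {D} on the right and a non-superkey on the left, so 3NF fails.
Since {A} ⊂ {A, B} and {A}⁺ ⊇ {E} with {E} non-prime, there is a partial dependency; 2NF fails.

1NF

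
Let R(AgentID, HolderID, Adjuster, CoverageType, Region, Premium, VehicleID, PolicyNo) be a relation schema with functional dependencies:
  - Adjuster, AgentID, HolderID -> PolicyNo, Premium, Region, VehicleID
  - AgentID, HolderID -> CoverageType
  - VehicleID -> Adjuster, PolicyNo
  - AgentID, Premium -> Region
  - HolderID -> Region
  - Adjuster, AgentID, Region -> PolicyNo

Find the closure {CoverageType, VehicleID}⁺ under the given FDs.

{Adjuster, CoverageType, PolicyNo, VehicleID}

Start with {CoverageType, VehicleID}.
VehicleID -> Adjuster, PolicyNo applies; add {Adjuster, PolicyNo} → now {Adjuster, CoverageType, PolicyNo, VehicleID}.
No further FD applies.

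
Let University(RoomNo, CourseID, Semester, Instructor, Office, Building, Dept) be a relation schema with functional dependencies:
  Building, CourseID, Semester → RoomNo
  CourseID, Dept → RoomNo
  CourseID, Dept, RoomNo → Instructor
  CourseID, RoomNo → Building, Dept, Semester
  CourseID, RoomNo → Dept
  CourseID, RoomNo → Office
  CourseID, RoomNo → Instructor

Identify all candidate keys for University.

{Building, CourseID, Semester}, {CourseID, Dept}, {CourseID, RoomNo}

No FD produces {CourseID}, so it must be in every candidate key.
{CourseID, Dept}⁺ = {Building, CourseID, Dept, Instructor, Office, RoomNo, Semester} — all of the relation — so {CourseID, Dept} is a candidate key.
{CourseID, RoomNo}⁺ = {Building, CourseID, Dept, Instructor, Office, RoomNo, Semester} — all of the relation — so {CourseID, RoomNo} is a candidate key.
{Building, CourseID, Semester}⁺ = {Building, CourseID, Dept, Instructor, Office, RoomNo, Semester} — all of the relation — so {Building, CourseID, Semester} is a candidate key.
Any other superkey properly contains one of these, so there are no further candidate keys.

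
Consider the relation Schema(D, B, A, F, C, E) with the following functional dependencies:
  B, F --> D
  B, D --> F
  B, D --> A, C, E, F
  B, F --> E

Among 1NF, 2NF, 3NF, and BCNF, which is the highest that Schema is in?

Candidate keys: {B, D}, {B, F}. Prime attributes: {B, D, F}.
The left-hand side of every FD is a superkey, so BCNF is satisfied.

BCNF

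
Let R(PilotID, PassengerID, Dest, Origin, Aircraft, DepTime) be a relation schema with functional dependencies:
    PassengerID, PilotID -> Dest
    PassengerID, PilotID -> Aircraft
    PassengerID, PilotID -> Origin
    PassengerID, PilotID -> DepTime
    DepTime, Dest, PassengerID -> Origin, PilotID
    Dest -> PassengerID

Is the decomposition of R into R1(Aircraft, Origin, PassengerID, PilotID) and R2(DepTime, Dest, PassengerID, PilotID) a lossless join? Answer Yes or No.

Yes

The shared attributes are {PassengerID, PilotID} and {PassengerID, PilotID}⁺ = {Aircraft, DepTime, Dest, Origin, PassengerID, PilotID}.
This includes all of R1, so the common attributes are a superkey of R1 — the join is lossless.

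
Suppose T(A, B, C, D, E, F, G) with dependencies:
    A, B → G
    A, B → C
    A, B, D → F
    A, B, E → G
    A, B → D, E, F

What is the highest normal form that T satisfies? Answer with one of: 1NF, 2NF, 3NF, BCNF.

BCNF

Candidate key: {A, B}. Prime attributes: {A, B}.
The left-hand side of every FD is a superkey, so BCNF is satisfied.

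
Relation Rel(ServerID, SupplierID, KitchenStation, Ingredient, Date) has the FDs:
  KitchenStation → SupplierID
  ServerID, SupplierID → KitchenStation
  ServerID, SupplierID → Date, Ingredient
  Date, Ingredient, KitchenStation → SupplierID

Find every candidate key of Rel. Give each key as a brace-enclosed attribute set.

Attributes never on any right-hand side: {ServerID} — every candidate key must contain it.
{KitchenStation, ServerID} is a candidate key since {KitchenStation, ServerID}⁺ = {Date, Ingredient, KitchenStation, ServerID, SupplierID} covers every attribute.
{ServerID, SupplierID} is a candidate key since {ServerID, SupplierID}⁺ = {Date, Ingredient, KitchenStation, ServerID, SupplierID} covers every attribute.
These are minimal and exhaustive — every other superkey contains one of them.

{KitchenStation, ServerID}, {ServerID, SupplierID}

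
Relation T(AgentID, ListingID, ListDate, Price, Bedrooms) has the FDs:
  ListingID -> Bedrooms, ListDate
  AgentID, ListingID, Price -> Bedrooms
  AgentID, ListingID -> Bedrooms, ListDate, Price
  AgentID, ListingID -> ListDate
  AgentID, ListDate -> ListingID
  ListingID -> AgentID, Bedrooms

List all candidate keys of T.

{ListingID}⁺ = {AgentID, Bedrooms, ListDate, ListingID, Price} — all of the relation — so {ListingID} is a candidate key.
{AgentID, ListDate}⁺ = {AgentID, Bedrooms, ListDate, ListingID, Price} — all of the relation — so {AgentID, ListDate} is a candidate key.
No proper subset of any of these is a key, and no other minimal superkey exists.

{AgentID, ListDate}, {ListingID}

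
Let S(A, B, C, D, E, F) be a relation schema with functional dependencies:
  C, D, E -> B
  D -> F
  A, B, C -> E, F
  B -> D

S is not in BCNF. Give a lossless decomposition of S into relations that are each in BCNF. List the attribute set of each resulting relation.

Candidate keys of the original relation: {A, B, C}, {A, C, D, E}.
In {A, B, C, D, E, F}, {C, D, E} is not a superkey ({C, D, E}⁺ restricted to this set is {B, C, D, E, F}), so split on C, D, E -> B, F into {B, C, D, E, F} and {A, C, D, E}.
In {B, C, D, E, F}, {D} is not a superkey ({D}⁺ restricted to this set is {D, F}), so split on D -> F into {D, F} and {B, C, D, E}.
{D, F} is in BCNF.
In {B, C, D, E}, {B} is not a superkey ({B}⁺ restricted to this set is {B, D}), so split on B -> D into {B, D} and {B, C, E}.
{B, D} is in BCNF.
{B, C, E} is in BCNF.
{A, C, D, E} is in BCNF.

{A, C, D, E}; {B, C, E}; {B, D}; {D, F}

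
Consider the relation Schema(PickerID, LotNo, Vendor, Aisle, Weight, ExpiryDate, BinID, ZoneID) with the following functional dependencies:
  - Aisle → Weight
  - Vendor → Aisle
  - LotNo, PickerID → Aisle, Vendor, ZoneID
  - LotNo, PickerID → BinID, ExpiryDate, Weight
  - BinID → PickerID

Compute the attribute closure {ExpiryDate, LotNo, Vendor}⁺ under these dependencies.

{Aisle, ExpiryDate, LotNo, Vendor, Weight}

Start with {ExpiryDate, LotNo, Vendor}.
Vendor → Aisle applies; add {Aisle} → now {Aisle, ExpiryDate, LotNo, Vendor}.
Aisle → Weight applies; add {Weight} → now {Aisle, ExpiryDate, LotNo, Vendor, Weight}.
No further FD applies.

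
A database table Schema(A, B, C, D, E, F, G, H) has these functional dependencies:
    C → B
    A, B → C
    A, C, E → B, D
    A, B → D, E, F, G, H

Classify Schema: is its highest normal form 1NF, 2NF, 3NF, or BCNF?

3NF

Candidate keys: {A, B}, {A, C}. Prime attributes: {A, B, C}.
C → B breaks BCNF: {C}⁺ = {B, C}, so {C} is not a superkey.
Its right-hand attributes {B} are all prime, as are those of every other non-superkey FD — the relation is in 3NF.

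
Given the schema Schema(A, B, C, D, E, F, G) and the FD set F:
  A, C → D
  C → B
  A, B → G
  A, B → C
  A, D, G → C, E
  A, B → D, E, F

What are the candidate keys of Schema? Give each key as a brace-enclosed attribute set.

{A, B}, {A, C}, {A, D, G}

{A} never appears on the right of any FD, so every key must include it.
{A, B}⁺ = {A, B, C, D, E, F, G}, which is every attribute, so {A, B} is a candidate key.
{A, C}⁺ = {A, B, C, D, E, F, G}, which is every attribute, so {A, C} is a candidate key.
{A, D, G}⁺ = {A, B, C, D, E, F, G}, which is every attribute, so {A, D, G} is a candidate key.
These are minimal and exhaustive — every other superkey contains one of them.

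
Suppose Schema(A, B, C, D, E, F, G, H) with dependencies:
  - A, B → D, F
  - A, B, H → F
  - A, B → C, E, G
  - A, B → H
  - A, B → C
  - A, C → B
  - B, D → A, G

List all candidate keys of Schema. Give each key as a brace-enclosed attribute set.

{A, B}⁺ = {A, B, C, D, E, F, G, H} — all of the relation — so {A, B} is a candidate key.
{A, C}⁺ = {A, B, C, D, E, F, G, H} — all of the relation — so {A, C} is a candidate key.
{B, D}⁺ = {A, B, C, D, E, F, G, H} — all of the relation — so {B, D} is a candidate key.
Any other superkey properly contains one of these, so there are no further candidate keys.

{A, B}, {A, C}, {B, D}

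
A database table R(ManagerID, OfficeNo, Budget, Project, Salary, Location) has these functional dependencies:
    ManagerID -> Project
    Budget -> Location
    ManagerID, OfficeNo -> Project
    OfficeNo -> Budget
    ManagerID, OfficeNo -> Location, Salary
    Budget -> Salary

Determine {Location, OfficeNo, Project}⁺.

{Budget, Location, OfficeNo, Project, Salary}

Start with {Location, OfficeNo, Project}.
OfficeNo -> Budget applies; add {Budget} → now {Budget, Location, OfficeNo, Project}.
Budget -> Salary applies; add {Salary} → now {Budget, Location, OfficeNo, Project, Salary}.
No further FD applies.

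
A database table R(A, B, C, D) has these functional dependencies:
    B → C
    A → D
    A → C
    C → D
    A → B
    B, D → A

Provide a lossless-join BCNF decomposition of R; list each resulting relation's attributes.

Candidate keys of the original relation: {A}, {B}.
In {A, B, C, D}, {C} is not a superkey ({C}⁺ restricted to this set is {C, D}), so split on C → D into {C, D} and {A, B, C}.
{C, D} is in BCNF.
{A, B, C} is in BCNF.

{A, B, C}; {C, D}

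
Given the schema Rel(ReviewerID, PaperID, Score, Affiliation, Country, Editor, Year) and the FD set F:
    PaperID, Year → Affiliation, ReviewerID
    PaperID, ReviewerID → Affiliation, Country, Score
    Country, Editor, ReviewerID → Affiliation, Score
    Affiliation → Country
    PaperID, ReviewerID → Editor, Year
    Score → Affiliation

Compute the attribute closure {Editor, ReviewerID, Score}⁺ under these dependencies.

Start with {Editor, ReviewerID, Score}.
Score → Affiliation applies; add {Affiliation} → now {Affiliation, Editor, ReviewerID, Score}.
Affiliation → Country applies; add {Country} → now {Affiliation, Country, Editor, ReviewerID, Score}.
No further FD applies.

{Affiliation, Country, Editor, ReviewerID, Score}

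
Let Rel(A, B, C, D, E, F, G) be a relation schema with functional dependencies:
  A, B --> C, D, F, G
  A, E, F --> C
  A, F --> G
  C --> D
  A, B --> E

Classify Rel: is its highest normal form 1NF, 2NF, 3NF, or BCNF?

Candidate key: {A, B}. Prime attributes: {A, B}.
A, E, F --> C: {A, E, F}⁺ = {A, C, D, E, F, G}, which is not all of the attributes, so the left side is not a superkey — BCNF is violated.
A, E, F --> C determines the non-prime attribute {C} from a non-superkey — 3NF is violated.
No proper subset of a key has a non-prime attribute in its closure, so there is no partial dependency; 2NF holds.

2NF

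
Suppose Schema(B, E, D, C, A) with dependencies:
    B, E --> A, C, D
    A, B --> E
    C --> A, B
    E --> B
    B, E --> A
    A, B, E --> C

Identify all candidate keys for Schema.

{A, B}, {C}, {E}

Closure of {C} is {A, B, C, D, E}, the whole schema; {C} is a candidate key.
Closure of {E} is {A, B, C, D, E}, the whole schema; {E} is a candidate key.
Closure of {A, B} is {A, B, C, D, E}, the whole schema; {A, B} is a candidate key.
Any other superkey properly contains one of these, so there are no further candidate keys.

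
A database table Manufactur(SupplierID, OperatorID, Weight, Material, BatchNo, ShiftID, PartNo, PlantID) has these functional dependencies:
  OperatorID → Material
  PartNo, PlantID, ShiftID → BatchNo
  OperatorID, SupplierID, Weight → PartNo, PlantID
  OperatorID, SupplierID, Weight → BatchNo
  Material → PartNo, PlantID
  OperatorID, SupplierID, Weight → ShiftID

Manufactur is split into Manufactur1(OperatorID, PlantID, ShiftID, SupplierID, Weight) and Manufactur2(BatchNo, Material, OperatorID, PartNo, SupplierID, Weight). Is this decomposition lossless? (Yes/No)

Yes

Common attributes: {OperatorID, SupplierID, Weight}; their closure is {BatchNo, Material, OperatorID, PartNo, PlantID, ShiftID, SupplierID, Weight}.
Manufactur1 is contained in that closure, so Manufactur1 ∩ Manufactur2 → Manufactur1 holds and the join is lossless.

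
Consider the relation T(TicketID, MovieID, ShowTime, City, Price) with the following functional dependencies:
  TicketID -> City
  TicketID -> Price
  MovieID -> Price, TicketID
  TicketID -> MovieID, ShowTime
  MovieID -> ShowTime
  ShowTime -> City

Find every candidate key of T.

{MovieID}, {TicketID}

{MovieID}⁺ = {City, MovieID, Price, ShowTime, TicketID} — all of the relation — so {MovieID} is a candidate key.
{TicketID}⁺ = {City, MovieID, Price, ShowTime, TicketID} — all of the relation — so {TicketID} is a candidate key.
No proper subset of any of these is a key, and no other minimal superkey exists.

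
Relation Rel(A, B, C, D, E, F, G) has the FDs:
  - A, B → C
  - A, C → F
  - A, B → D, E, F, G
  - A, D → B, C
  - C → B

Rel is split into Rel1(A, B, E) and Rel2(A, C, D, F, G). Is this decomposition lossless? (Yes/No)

The shared attributes are {A} and {A}⁺ = {A}.
The closure covers neither Rel1 nor Rel2 entirely; the join is not lossless.

No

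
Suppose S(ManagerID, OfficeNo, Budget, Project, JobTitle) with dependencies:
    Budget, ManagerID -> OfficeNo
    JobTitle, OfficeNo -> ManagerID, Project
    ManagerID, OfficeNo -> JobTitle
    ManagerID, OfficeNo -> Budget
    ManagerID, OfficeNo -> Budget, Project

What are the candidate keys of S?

{Budget, ManagerID}, {JobTitle, OfficeNo}, {ManagerID, OfficeNo}

{Budget, ManagerID}⁺ = {Budget, JobTitle, ManagerID, OfficeNo, Project} — all of the relation — so {Budget, ManagerID} is a candidate key.
{JobTitle, OfficeNo}⁺ = {Budget, JobTitle, ManagerID, OfficeNo, Project} — all of the relation — so {JobTitle, OfficeNo} is a candidate key.
{ManagerID, OfficeNo}⁺ = {Budget, JobTitle, ManagerID, OfficeNo, Project} — all of the relation — so {ManagerID, OfficeNo} is a candidate key.
Any other superkey properly contains one of these, so there are no further candidate keys.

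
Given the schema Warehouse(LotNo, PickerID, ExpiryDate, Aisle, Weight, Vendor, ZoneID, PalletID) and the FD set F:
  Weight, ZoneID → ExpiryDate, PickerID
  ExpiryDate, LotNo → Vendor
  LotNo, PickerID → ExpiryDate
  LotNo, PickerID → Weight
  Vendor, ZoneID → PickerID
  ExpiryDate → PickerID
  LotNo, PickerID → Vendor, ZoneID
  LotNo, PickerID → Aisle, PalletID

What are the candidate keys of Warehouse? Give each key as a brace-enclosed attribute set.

{LotNo} never appears on the right of any FD, so every key must include it.
{ExpiryDate, LotNo} is a candidate key since {ExpiryDate, LotNo}⁺ = {Aisle, ExpiryDate, LotNo, PalletID, PickerID, Vendor, Weight, ZoneID} covers every attribute.
{LotNo, PickerID} is a candidate key since {LotNo, PickerID}⁺ = {Aisle, ExpiryDate, LotNo, PalletID, PickerID, Vendor, Weight, ZoneID} covers every attribute.
{LotNo, Vendor, ZoneID} is a candidate key since {LotNo, Vendor, ZoneID}⁺ = {Aisle, ExpiryDate, LotNo, PalletID, PickerID, Vendor, Weight, ZoneID} covers every attribute.
{LotNo, Weight, ZoneID} is a candidate key since {LotNo, Weight, ZoneID}⁺ = {Aisle, ExpiryDate, LotNo, PalletID, PickerID, Vendor, Weight, ZoneID} covers every attribute.
These are minimal and exhaustive — every other superkey contains one of them.

{ExpiryDate, LotNo}, {LotNo, PickerID}, {LotNo, Vendor, ZoneID}, {LotNo, Weight, ZoneID}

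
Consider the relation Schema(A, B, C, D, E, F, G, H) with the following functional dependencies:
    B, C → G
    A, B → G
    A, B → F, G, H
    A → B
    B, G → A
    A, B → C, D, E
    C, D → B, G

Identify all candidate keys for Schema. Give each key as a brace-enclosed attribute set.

{A}⁺ = {A, B, C, D, E, F, G, H} — all of the relation — so {A} is a candidate key.
{B, C}⁺ = {A, B, C, D, E, F, G, H} — all of the relation — so {B, C} is a candidate key.
{B, G}⁺ = {A, B, C, D, E, F, G, H} — all of the relation — so {B, G} is a candidate key.
{C, D}⁺ = {A, B, C, D, E, F, G, H} — all of the relation — so {C, D} is a candidate key.
These are minimal and exhaustive — every other superkey contains one of them.

{A}, {B, C}, {B, G}, {C, D}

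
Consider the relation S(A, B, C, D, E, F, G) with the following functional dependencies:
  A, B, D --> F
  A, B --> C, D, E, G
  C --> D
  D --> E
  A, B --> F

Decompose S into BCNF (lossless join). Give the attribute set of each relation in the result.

{A, B, C, F, G}; {C, D}; {D, E}

Candidate key of the original relation: {A, B}.
Within {A, B, C, D, E, F, G}: {C}⁺ ∩ {A, B, C, D, E, F, G} = {C, D, E}, not the whole set, so C --> D, E violates BCNF; decompose into {C, D, E} and {A, B, C, F, G}.
Within {C, D, E}: {D}⁺ ∩ {C, D, E} = {D, E}, not the whole set, so D --> E violates BCNF; decompose into {D, E} and {C, D}.
{D, E}: every determinant is a superkey — BCNF.
{C, D}: every determinant is a superkey — BCNF.
{A, B, C, F, G}: every determinant is a superkey — BCNF.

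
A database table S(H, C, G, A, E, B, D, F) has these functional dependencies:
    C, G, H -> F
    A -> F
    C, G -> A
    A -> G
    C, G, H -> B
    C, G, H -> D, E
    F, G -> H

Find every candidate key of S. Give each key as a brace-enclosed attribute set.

{A, C}, {C, G}

Attributes never on any right-hand side: {C} — every candidate key must contain it.
{A, C} is a candidate key since {A, C}⁺ = {A, B, C, D, E, F, G, H} covers every attribute.
{C, G} is a candidate key since {C, G}⁺ = {A, B, C, D, E, F, G, H} covers every attribute.
These are minimal and exhaustive — every other superkey contains one of them.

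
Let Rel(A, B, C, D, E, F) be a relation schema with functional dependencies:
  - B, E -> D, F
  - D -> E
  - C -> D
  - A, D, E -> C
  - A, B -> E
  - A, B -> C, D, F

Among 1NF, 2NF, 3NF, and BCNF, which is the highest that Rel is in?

2NF

Candidate key: {A, B}. Prime attributes: {A, B}.
B, E -> D, F breaks BCNF: {B, E}⁺ = {B, D, E, F}, so {B, E} is not a superkey.
Because {D, F} are non-prime and the left side of B, E -> D, F is not a superkey, the relation is not in 3NF.
No proper subset of a key has a non-prime attribute in its closure, so there is no partial dependency; 2NF holds.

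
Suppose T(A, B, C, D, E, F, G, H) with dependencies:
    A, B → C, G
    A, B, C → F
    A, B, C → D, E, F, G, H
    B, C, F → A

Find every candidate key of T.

Attributes never on any right-hand side: {B} — every candidate key must contain it.
{A, B} is a candidate key since {A, B}⁺ = {A, B, C, D, E, F, G, H} covers every attribute.
{B, C, F} is a candidate key since {B, C, F}⁺ = {A, B, C, D, E, F, G, H} covers every attribute.
No proper subset of any of these is a key, and no other minimal superkey exists.

{A, B}, {B, C, F}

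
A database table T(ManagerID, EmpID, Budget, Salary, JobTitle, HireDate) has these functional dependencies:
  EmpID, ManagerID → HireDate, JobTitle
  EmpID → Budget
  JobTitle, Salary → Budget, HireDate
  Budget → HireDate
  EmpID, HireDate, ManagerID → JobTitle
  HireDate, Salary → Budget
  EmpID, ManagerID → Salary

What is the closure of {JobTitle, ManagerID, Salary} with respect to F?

Start with {JobTitle, ManagerID, Salary}.
JobTitle, Salary → Budget, HireDate applies; add {Budget, HireDate} → now {Budget, HireDate, JobTitle, ManagerID, Salary}.
No further FD applies.

{Budget, HireDate, JobTitle, ManagerID, Salary}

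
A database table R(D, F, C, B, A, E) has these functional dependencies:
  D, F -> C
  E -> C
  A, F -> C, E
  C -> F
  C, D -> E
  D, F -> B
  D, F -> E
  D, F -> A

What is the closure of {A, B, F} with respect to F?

Start with {A, B, F}.
A, F -> C, E applies; add {C, E} → now {A, B, C, E, F}.
No further FD applies.

{A, B, C, E, F}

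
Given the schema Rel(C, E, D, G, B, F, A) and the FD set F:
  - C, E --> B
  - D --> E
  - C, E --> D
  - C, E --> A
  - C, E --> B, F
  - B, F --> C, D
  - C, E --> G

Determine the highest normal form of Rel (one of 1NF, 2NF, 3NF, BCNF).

3NF

Candidate keys: {B, F}, {C, D}, {C, E}. Prime attributes: {B, C, D, E, F}.
D --> E breaks BCNF: {D}⁺ = {D, E}, so {D} is not a superkey.
Since {E} ⊆ prime attributes and every other non-superkey FD also has a prime right side, the schema is in 3NF.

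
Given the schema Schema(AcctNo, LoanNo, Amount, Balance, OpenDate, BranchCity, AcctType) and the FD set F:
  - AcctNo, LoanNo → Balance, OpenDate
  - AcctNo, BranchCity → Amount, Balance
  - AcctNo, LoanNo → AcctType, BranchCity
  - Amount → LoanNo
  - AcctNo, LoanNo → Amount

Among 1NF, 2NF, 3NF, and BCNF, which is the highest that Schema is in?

3NF

Candidate keys: {AcctNo, Amount}, {AcctNo, BranchCity}, {AcctNo, LoanNo}. Prime attributes: {AcctNo, Amount, BranchCity, LoanNo}.
Amount → LoanNo: {Amount}⁺ = {Amount, LoanNo}, which is not all of the attributes, so the left side is not a superkey — BCNF is violated.
But every attribute on its right side ({LoanNo}) is prime, and the same holds for every other non-superkey FD, so 3NF still holds.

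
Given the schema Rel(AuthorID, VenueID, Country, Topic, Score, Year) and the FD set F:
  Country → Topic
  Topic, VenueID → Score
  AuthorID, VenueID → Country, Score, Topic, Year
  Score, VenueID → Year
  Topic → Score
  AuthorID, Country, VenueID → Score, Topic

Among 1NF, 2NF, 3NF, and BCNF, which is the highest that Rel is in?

Candidate key: {AuthorID, VenueID}. Prime attributes: {AuthorID, VenueID}.
For Country → Topic we have {Country}⁺ = {Country, Score, Topic}; {Country} is not a superkey, so BCNF fails.
Country → Topic determines the non-prime attribute {Topic} from a non-superkey — 3NF is violated.
No non-prime attribute depends on a proper subset of any candidate key, so 2NF holds.

2NF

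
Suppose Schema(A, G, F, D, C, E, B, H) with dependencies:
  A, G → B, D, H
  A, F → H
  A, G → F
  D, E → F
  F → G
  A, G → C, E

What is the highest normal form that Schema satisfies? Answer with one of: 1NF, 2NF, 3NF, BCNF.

Candidate keys: {A, D, E}, {A, F}, {A, G}. Prime attributes: {A, D, E, F, G}.
D, E → F: {D, E}⁺ = {D, E, F, G}, which is not all of the attributes, so the left side is not a superkey — BCNF is violated.
But every attribute on its right side ({F}) is prime, and the same holds for every other non-superkey FD, so 3NF still holds.

3NF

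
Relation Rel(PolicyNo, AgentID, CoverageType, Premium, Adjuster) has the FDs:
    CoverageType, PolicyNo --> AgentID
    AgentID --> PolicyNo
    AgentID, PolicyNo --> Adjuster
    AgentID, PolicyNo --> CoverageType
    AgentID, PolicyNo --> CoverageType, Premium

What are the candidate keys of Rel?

{AgentID}, {CoverageType, PolicyNo}

Closure of {AgentID} is {Adjuster, AgentID, CoverageType, PolicyNo, Premium}, the whole schema; {AgentID} is a candidate key.
Closure of {CoverageType, PolicyNo} is {Adjuster, AgentID, CoverageType, PolicyNo, Premium}, the whole schema; {CoverageType, PolicyNo} is a candidate key.
Any other superkey properly contains one of these, so there are no further candidate keys.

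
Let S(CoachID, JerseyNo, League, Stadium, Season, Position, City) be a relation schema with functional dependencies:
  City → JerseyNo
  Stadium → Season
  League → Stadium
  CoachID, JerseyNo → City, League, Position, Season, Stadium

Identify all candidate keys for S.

No FD produces {CoachID}, so it must be in every candidate key.
{City, CoachID}⁺ = {City, CoachID, JerseyNo, League, Position, Season, Stadium}, which is every attribute, so {City, CoachID} is a candidate key.
{CoachID, JerseyNo}⁺ = {City, CoachID, JerseyNo, League, Position, Season, Stadium}, which is every attribute, so {CoachID, JerseyNo} is a candidate key.
These are minimal and exhaustive — every other superkey contains one of them.

{City, CoachID}, {CoachID, JerseyNo}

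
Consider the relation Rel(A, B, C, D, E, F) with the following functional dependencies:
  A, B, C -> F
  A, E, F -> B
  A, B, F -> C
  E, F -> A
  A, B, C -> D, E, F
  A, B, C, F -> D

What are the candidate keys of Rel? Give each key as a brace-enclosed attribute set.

{E, F}⁺ = {A, B, C, D, E, F}, which is every attribute, so {E, F} is a candidate key.
{A, B, C}⁺ = {A, B, C, D, E, F}, which is every attribute, so {A, B, C} is a candidate key.
{A, B, F}⁺ = {A, B, C, D, E, F}, which is every attribute, so {A, B, F} is a candidate key.
These are minimal and exhaustive — every other superkey contains one of them.

{A, B, C}, {A, B, F}, {E, F}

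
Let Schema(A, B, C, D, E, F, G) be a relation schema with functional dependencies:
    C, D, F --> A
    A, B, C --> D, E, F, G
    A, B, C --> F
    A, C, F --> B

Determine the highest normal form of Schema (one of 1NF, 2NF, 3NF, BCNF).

Candidate keys: {A, B, C}, {A, C, F}, {C, D, F}. Prime attributes: {A, B, C, D, F}.
Every FD has a superkey on the left, so the relation is in BCNF.

BCNF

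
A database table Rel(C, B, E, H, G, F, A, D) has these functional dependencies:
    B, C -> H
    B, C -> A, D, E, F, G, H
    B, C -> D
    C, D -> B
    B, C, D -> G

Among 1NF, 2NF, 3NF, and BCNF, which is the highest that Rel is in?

Candidate keys: {B, C}, {C, D}. Prime attributes: {B, C, D}.
Each dependency's left side is a superkey — BCNF holds.

BCNF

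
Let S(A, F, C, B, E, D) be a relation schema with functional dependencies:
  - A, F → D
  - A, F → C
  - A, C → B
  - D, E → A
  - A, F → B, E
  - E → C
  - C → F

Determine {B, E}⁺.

{B, C, E, F}

Start with {B, E}.
E → C applies; add {C} → now {B, C, E}.
C → F applies; add {F} → now {B, C, E, F}.
No further FD applies.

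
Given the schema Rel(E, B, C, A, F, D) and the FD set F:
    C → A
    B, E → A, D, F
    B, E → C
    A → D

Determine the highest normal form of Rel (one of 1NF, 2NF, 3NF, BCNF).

Candidate key: {B, E}. Prime attributes: {B, E}.
For C → A we have {C}⁺ = {A, C, D}; {C} is not a superkey, so BCNF fails.
C → A has non-prime {A} on the right and a non-superkey on the left, so 3NF fails.
No non-prime attribute depends on a proper subset of any candidate key, so 2NF holds.

2NF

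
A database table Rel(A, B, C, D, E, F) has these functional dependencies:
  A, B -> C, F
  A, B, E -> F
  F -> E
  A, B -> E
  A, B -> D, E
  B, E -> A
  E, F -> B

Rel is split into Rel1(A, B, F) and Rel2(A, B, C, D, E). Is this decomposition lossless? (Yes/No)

The shared attributes are {A, B} and {A, B}⁺ = {A, B, C, D, E, F}.
Since Rel1 ⊆ {A, B, C, D, E, F}, the intersection is a superkey of Rel1; the decomposition is lossless.

Yes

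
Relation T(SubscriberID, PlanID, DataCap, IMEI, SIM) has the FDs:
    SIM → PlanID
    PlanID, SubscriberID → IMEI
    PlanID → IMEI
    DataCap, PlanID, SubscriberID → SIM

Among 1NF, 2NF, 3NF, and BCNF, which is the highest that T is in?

1NF

Candidate keys: {DataCap, PlanID, SubscriberID}, {DataCap, SIM, SubscriberID}. Prime attributes: {DataCap, PlanID, SIM, SubscriberID}.
For SIM → PlanID we have {SIM}⁺ = {IMEI, PlanID, SIM}; {SIM} is not a superkey, so BCNF fails.
PlanID, SubscriberID → IMEI determines the non-prime attribute {IMEI} from a non-superkey — 3NF is violated.
{PlanID} is a proper subset of the key {DataCap, PlanID, SubscriberID}, and {PlanID}⁺ contains the non-prime attribute {IMEI} — a partial dependency, so 2NF is violated.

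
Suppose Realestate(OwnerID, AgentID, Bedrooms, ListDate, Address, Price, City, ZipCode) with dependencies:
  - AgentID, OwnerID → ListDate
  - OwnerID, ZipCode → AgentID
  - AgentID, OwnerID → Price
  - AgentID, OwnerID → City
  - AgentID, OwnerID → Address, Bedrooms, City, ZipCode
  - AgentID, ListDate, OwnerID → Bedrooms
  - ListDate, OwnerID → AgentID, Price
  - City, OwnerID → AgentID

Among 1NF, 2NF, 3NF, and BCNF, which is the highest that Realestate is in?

Candidate keys: {AgentID, OwnerID}, {City, OwnerID}, {ListDate, OwnerID}, {OwnerID, ZipCode}. Prime attributes: {AgentID, City, ListDate, OwnerID, ZipCode}.
Each dependency's left side is a superkey — BCNF holds.

BCNF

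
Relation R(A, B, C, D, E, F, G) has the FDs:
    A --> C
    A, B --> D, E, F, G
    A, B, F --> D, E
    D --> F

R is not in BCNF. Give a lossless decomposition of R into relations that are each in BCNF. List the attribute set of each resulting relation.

{A, B, D, E, G}; {A, C}; {D, F}

Candidate key of the original relation: {A, B}.
In {A, B, C, D, E, F, G}, {A} is not a superkey ({A}⁺ restricted to this set is {A, C}), so split on A --> C into {A, C} and {A, B, D, E, F, G}.
{A, C}: every determinant is a superkey — BCNF.
In {A, B, D, E, F, G}, {D} is not a superkey ({D}⁺ restricted to this set is {D, F}), so split on D --> F into {D, F} and {A, B, D, E, G}.
{D, F}: every determinant is a superkey — BCNF.
{A, B, D, E, G}: every determinant is a superkey — BCNF.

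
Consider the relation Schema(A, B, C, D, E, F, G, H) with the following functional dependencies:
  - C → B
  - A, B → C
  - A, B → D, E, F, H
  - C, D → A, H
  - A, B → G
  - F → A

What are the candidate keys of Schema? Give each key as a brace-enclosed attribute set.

{A, B}, {A, C}, {B, F}, {C, D}, {C, F}

{A, B}⁺ = {A, B, C, D, E, F, G, H}, which is every attribute, so {A, B} is a candidate key.
{A, C}⁺ = {A, B, C, D, E, F, G, H}, which is every attribute, so {A, C} is a candidate key.
{B, F}⁺ = {A, B, C, D, E, F, G, H}, which is every attribute, so {B, F} is a candidate key.
{C, D}⁺ = {A, B, C, D, E, F, G, H}, which is every attribute, so {C, D} is a candidate key.
{C, F}⁺ = {A, B, C, D, E, F, G, H}, which is every attribute, so {C, F} is a candidate key.
These are minimal and exhaustive — every other superkey contains one of them.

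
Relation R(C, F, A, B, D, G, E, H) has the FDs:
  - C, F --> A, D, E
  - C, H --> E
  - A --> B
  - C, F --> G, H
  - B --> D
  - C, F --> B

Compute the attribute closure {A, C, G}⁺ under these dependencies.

{A, B, C, D, G}

Start with {A, C, G}.
A --> B applies; add {B} → now {A, B, C, G}.
B --> D applies; add {D} → now {A, B, C, D, G}.
No further FD applies.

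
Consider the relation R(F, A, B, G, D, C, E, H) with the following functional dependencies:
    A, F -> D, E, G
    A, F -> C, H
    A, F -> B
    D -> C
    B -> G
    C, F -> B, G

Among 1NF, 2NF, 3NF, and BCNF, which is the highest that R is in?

Candidate key: {A, F}. Prime attributes: {A, F}.
For D -> C we have {D}⁺ = {C, D}; {D} is not a superkey, so BCNF fails.
Because {C} is non-prime and the left side of D -> C is not a superkey, the relation is not in 3NF.
Checking every proper subset of each key, none determines a non-prime attribute — 2NF is satisfied.

2NF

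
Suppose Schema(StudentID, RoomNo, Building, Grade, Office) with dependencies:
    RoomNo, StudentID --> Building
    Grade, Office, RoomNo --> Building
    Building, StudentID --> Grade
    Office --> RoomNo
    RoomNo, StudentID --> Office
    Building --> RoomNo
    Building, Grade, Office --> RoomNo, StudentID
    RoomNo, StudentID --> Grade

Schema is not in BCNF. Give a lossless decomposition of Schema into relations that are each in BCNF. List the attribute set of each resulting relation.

Candidate keys of the original relation: {Building, StudentID}, {Grade, Office}, {Office, StudentID}, {RoomNo, StudentID}.
In {Building, Grade, Office, RoomNo, StudentID}, {Office} is not a superkey ({Office}⁺ restricted to this set is {Office, RoomNo}), so split on Office --> RoomNo into {Office, RoomNo} and {Building, Grade, Office, StudentID}.
{Office, RoomNo} has no BCNF violation.
{Building, Grade, Office, StudentID} has no BCNF violation.

{Building, Grade, Office, StudentID}; {Office, RoomNo}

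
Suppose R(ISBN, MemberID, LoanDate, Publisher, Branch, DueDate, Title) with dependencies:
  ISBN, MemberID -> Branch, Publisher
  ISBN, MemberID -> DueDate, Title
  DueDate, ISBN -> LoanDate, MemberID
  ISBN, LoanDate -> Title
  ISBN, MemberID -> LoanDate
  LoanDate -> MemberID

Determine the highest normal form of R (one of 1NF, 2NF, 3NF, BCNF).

3NF

Candidate keys: {DueDate, ISBN}, {ISBN, LoanDate}, {ISBN, MemberID}. Prime attributes: {DueDate, ISBN, LoanDate, MemberID}.
LoanDate -> MemberID: {LoanDate}⁺ = {LoanDate, MemberID}, which is not all of the attributes, so the left side is not a superkey — BCNF is violated.
Its right-hand attributes {MemberID} are all prime, as are those of every other non-superkey FD — the relation is in 3NF.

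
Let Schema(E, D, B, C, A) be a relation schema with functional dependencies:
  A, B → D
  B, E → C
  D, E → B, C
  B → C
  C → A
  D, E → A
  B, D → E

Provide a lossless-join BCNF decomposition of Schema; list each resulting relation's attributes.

Candidate keys of the original relation: {B}, {D, E}.
In {A, B, C, D, E}, {C} is not a superkey ({C}⁺ restricted to this set is {A, C}), so split on C → A into {A, C} and {B, C, D, E}.
{A, C}: every determinant is a superkey — BCNF.
{B, C, D, E}: every determinant is a superkey — BCNF.

{A, C}; {B, C, D, E}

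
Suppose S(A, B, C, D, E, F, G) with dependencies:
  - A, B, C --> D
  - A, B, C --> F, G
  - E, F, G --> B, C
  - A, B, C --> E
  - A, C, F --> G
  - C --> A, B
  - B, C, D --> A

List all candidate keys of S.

{C}, {E, F, G}

{C}⁺ = {A, B, C, D, E, F, G}, which is every attribute, so {C} is a candidate key.
{E, F, G}⁺ = {A, B, C, D, E, F, G}, which is every attribute, so {E, F, G} is a candidate key.
No proper subset of any of these is a key, and no other minimal superkey exists.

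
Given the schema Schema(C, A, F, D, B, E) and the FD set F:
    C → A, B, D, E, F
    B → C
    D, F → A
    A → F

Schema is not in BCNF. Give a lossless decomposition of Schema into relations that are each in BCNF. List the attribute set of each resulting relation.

Candidate keys of the original relation: {B}, {C}.
In {A, B, C, D, E, F}, {D, F} is not a superkey ({D, F}⁺ restricted to this set is {A, D, F}), so split on D, F → A into {A, D, F} and {B, C, D, E, F}.
In {A, D, F}, {A} is not a superkey ({A}⁺ restricted to this set is {A, F}), so split on A → F into {A, F} and {A, D}.
{A, F} has no BCNF violation.
{A, D} has no BCNF violation.
{B, C, D, E, F} has no BCNF violation.

{A, D}; {A, F}; {B, C, D, E, F}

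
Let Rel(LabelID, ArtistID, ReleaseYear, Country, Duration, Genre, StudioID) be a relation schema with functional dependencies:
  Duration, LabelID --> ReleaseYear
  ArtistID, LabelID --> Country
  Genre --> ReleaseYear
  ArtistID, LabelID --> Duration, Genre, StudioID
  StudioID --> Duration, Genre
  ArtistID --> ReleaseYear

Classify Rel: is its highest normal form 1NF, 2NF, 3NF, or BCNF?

Candidate key: {ArtistID, LabelID}. Prime attributes: {ArtistID, LabelID}.
Duration, LabelID --> ReleaseYear: {Duration, LabelID}⁺ = {Duration, LabelID, ReleaseYear}, which is not all of the attributes, so the left side is not a superkey — BCNF is violated.
Duration, LabelID --> ReleaseYear determines the non-prime attribute {ReleaseYear} from a non-superkey — 3NF is violated.
The proper key subset {ArtistID} of {ArtistID, LabelID} determines non-prime {ReleaseYear}, so the relation is not even in 2NF.

1NF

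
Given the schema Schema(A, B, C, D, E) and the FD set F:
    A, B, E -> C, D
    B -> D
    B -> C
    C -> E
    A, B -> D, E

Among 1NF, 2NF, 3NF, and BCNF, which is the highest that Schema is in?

1NF

Candidate key: {A, B}. Prime attributes: {A, B}.
B -> D breaks BCNF: {B}⁺ = {B, C, D, E}, so {B} is not a superkey.
B -> D has non-prime {D} on the right and a non-superkey on the left, so 3NF fails.
Since {B} ⊂ {A, B} and {B}⁺ ⊇ {C, D, E} with {C, D, E} non-prime, there is a partial dependency; 2NF fails.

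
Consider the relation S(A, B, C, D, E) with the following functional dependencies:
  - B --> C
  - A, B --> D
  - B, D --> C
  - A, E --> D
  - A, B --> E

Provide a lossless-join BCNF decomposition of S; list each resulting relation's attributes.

Candidate key of the original relation: {A, B}.
Within {A, B, C, D, E}: {B}⁺ ∩ {A, B, C, D, E} = {B, C}, not the whole set, so B --> C violates BCNF; decompose into {B, C} and {A, B, D, E}.
{B, C} is in BCNF.
Within {A, B, D, E}: {A, E}⁺ ∩ {A, B, D, E} = {A, D, E}, not the whole set, so A, E --> D violates BCNF; decompose into {A, D, E} and {A, B, E}.
{A, D, E} is in BCNF.
{A, B, E} is in BCNF.

{A, B, E}; {A, D, E}; {B, C}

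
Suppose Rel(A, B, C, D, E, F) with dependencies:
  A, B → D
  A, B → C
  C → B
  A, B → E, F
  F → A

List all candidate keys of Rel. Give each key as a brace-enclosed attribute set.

{A, B}, {A, C}, {B, F}, {C, F}

{A, B}⁺ = {A, B, C, D, E, F}, which is every attribute, so {A, B} is a candidate key.
{A, C}⁺ = {A, B, C, D, E, F}, which is every attribute, so {A, C} is a candidate key.
{B, F}⁺ = {A, B, C, D, E, F}, which is every attribute, so {B, F} is a candidate key.
{C, F}⁺ = {A, B, C, D, E, F}, which is every attribute, so {C, F} is a candidate key.
Any other superkey properly contains one of these, so there are no further candidate keys.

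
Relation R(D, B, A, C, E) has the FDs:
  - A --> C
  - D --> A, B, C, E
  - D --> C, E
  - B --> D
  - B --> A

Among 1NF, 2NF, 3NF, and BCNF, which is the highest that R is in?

2NF

Candidate keys: {B}, {D}. Prime attributes: {B, D}.
A --> C breaks BCNF: {A}⁺ = {A, C}, so {A} is not a superkey.
A --> C has non-prime {C} on the right and a non-superkey on the left, so 3NF fails.
Every candidate key is a single attribute, so no partial dependency is possible; 2NF holds.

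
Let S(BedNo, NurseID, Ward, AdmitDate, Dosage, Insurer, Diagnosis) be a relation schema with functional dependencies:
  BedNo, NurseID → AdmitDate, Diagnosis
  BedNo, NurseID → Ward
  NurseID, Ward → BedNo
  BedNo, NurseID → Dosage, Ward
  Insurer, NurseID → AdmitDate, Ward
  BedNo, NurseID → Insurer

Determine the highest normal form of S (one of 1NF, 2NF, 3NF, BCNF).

Candidate keys: {BedNo, NurseID}, {Insurer, NurseID}, {NurseID, Ward}. Prime attributes: {BedNo, Insurer, NurseID, Ward}.
The left-hand side of every FD is a superkey, so BCNF is satisfied.

BCNF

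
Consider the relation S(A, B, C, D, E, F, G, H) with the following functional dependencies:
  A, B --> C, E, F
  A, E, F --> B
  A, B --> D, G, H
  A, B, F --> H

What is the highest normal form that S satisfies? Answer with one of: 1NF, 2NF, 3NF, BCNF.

BCNF

Candidate keys: {A, B}, {A, E, F}. Prime attributes: {A, B, E, F}.
Every FD has a superkey on the left, so the relation is in BCNF.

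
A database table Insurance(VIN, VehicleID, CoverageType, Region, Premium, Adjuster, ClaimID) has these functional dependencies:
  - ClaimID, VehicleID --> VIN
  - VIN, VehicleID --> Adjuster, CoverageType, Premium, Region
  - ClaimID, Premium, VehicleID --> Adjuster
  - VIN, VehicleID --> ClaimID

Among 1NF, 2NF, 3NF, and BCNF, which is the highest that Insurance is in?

BCNF

Candidate keys: {ClaimID, VehicleID}, {VIN, VehicleID}. Prime attributes: {ClaimID, VIN, VehicleID}.
Each dependency's left side is a superkey — BCNF holds.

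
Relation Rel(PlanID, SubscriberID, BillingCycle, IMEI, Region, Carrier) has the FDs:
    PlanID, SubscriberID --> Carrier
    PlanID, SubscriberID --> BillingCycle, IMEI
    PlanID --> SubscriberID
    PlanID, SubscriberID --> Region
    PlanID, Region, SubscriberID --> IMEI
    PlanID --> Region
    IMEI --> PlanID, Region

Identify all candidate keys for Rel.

{IMEI}⁺ = {BillingCycle, Carrier, IMEI, PlanID, Region, SubscriberID} — all of the relation — so {IMEI} is a candidate key.
{PlanID}⁺ = {BillingCycle, Carrier, IMEI, PlanID, Region, SubscriberID} — all of the relation — so {PlanID} is a candidate key.
These are minimal and exhaustive — every other superkey contains one of them.

{IMEI}, {PlanID}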